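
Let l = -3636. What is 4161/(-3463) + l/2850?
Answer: -4075053/1644925 ≈ -2.4773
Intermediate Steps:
4161/(-3463) + l/2850 = 4161/(-3463) - 3636/2850 = 4161*(-1/3463) - 3636*1/2850 = -4161/3463 - 606/475 = -4075053/1644925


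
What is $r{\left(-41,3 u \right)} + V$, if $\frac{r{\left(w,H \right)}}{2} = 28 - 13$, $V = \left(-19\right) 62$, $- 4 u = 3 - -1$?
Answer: $-1148$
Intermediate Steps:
$u = -1$ ($u = - \frac{3 - -1}{4} = - \frac{3 + 1}{4} = \left(- \frac{1}{4}\right) 4 = -1$)
$V = -1178$
$r{\left(w,H \right)} = 30$ ($r{\left(w,H \right)} = 2 \left(28 - 13\right) = 2 \cdot 15 = 30$)
$r{\left(-41,3 u \right)} + V = 30 - 1178 = -1148$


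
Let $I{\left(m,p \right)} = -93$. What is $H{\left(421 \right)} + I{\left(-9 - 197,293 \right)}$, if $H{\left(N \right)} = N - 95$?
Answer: $233$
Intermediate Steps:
$H{\left(N \right)} = -95 + N$ ($H{\left(N \right)} = N - 95 = -95 + N$)
$H{\left(421 \right)} + I{\left(-9 - 197,293 \right)} = \left(-95 + 421\right) - 93 = 326 - 93 = 233$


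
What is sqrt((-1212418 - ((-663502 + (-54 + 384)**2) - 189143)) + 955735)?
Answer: 3*sqrt(54118) ≈ 697.90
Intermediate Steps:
sqrt((-1212418 - ((-663502 + (-54 + 384)**2) - 189143)) + 955735) = sqrt((-1212418 - ((-663502 + 330**2) - 189143)) + 955735) = sqrt((-1212418 - ((-663502 + 108900) - 189143)) + 955735) = sqrt((-1212418 - (-554602 - 189143)) + 955735) = sqrt((-1212418 - 1*(-743745)) + 955735) = sqrt((-1212418 + 743745) + 955735) = sqrt(-468673 + 955735) = sqrt(487062) = 3*sqrt(54118)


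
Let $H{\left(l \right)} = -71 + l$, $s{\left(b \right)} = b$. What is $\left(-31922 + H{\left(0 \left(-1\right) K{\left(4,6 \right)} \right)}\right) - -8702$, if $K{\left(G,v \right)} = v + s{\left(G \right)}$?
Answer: $-23291$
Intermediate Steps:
$K{\left(G,v \right)} = G + v$ ($K{\left(G,v \right)} = v + G = G + v$)
$\left(-31922 + H{\left(0 \left(-1\right) K{\left(4,6 \right)} \right)}\right) - -8702 = \left(-31922 - \left(71 - 0 \left(-1\right) \left(4 + 6\right)\right)\right) - -8702 = \left(-31922 + \left(-71 + 0 \cdot 10\right)\right) + \left(-5038 + 13740\right) = \left(-31922 + \left(-71 + 0\right)\right) + 8702 = \left(-31922 - 71\right) + 8702 = -31993 + 8702 = -23291$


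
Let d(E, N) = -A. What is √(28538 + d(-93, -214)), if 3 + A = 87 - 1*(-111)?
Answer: √28343 ≈ 168.35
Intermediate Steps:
A = 195 (A = -3 + (87 - 1*(-111)) = -3 + (87 + 111) = -3 + 198 = 195)
d(E, N) = -195 (d(E, N) = -1*195 = -195)
√(28538 + d(-93, -214)) = √(28538 - 195) = √28343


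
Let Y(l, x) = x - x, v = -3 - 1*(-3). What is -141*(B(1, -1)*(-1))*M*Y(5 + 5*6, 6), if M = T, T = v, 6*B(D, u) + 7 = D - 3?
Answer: 0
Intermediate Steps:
B(D, u) = -5/3 + D/6 (B(D, u) = -7/6 + (D - 3)/6 = -7/6 + (-3 + D)/6 = -7/6 + (-½ + D/6) = -5/3 + D/6)
v = 0 (v = -3 + 3 = 0)
T = 0
M = 0
Y(l, x) = 0
-141*(B(1, -1)*(-1))*M*Y(5 + 5*6, 6) = -141*((-5/3 + (⅙)*1)*(-1))*0*0 = -141*((-5/3 + ⅙)*(-1))*0*0 = -141*-3/2*(-1)*0*0 = -141*(3/2)*0*0 = -0*0 = -141*0 = 0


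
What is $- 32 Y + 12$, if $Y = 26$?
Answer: $-820$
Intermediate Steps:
$- 32 Y + 12 = \left(-32\right) 26 + 12 = -832 + 12 = -820$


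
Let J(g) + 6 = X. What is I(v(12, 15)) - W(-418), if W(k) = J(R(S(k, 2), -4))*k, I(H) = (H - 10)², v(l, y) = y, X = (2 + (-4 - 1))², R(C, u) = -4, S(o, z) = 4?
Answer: 1279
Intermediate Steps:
X = 9 (X = (2 - 5)² = (-3)² = 9)
J(g) = 3 (J(g) = -6 + 9 = 3)
I(H) = (-10 + H)²
W(k) = 3*k
I(v(12, 15)) - W(-418) = (-10 + 15)² - 3*(-418) = 5² - 1*(-1254) = 25 + 1254 = 1279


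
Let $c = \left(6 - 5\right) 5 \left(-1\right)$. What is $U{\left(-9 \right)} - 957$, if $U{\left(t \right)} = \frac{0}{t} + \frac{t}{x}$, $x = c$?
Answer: $- \frac{4776}{5} \approx -955.2$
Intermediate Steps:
$c = -5$ ($c = 1 \left(-5\right) = -5$)
$x = -5$
$U{\left(t \right)} = - \frac{t}{5}$ ($U{\left(t \right)} = \frac{0}{t} + \frac{t}{-5} = 0 + t \left(- \frac{1}{5}\right) = 0 - \frac{t}{5} = - \frac{t}{5}$)
$U{\left(-9 \right)} - 957 = \left(- \frac{1}{5}\right) \left(-9\right) - 957 = \frac{9}{5} - 957 = - \frac{4776}{5}$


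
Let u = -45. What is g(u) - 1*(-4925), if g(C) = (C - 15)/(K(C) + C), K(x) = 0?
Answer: 14779/3 ≈ 4926.3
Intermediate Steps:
g(C) = (-15 + C)/C (g(C) = (C - 15)/(0 + C) = (-15 + C)/C)
g(u) - 1*(-4925) = (-15 - 45)/(-45) - 1*(-4925) = -1/45*(-60) + 4925 = 4/3 + 4925 = 14779/3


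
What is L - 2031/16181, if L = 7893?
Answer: 127714602/16181 ≈ 7892.9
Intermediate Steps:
L - 2031/16181 = 7893 - 2031/16181 = 127714602/16181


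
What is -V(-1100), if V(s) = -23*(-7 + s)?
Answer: -25461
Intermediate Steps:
V(s) = 161 - 23*s
-V(-1100) = -(161 - 23*(-1100)) = -(161 + 25300) = -1*25461 = -25461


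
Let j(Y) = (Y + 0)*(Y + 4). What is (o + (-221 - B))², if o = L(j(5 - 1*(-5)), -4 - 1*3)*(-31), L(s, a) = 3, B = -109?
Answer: 42025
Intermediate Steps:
j(Y) = Y*(4 + Y)
o = -93 (o = 3*(-31) = -93)
(o + (-221 - B))² = (-93 + (-221 - 1*(-109)))² = (-93 + (-221 + 109))² = (-93 - 112)² = (-205)² = 42025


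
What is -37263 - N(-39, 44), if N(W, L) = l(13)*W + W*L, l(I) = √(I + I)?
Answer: -35547 + 39*√26 ≈ -35348.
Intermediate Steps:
l(I) = √2*√I (l(I) = √(2*I) = √2*√I)
N(W, L) = L*W + W*√26 (N(W, L) = (√2*√13)*W + W*L = √26*W + L*W = W*√26 + L*W = L*W + W*√26)
-37263 - N(-39, 44) = -37263 - (-39)*(44 + √26) = -37263 - (-1716 - 39*√26) = -37263 + (1716 + 39*√26) = -35547 + 39*√26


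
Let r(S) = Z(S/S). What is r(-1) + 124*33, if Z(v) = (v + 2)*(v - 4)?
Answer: 4083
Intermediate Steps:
Z(v) = (-4 + v)*(2 + v) (Z(v) = (2 + v)*(-4 + v) = (-4 + v)*(2 + v))
r(S) = -9 (r(S) = -8 + (S/S)² - 2*S/S = -8 + 1² - 2*1 = -8 + 1 - 2 = -9)
r(-1) + 124*33 = -9 + 124*33 = -9 + 4092 = 4083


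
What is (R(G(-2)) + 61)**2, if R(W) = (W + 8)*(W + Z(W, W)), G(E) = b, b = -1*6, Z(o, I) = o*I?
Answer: 14641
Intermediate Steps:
Z(o, I) = I*o
b = -6
G(E) = -6
R(W) = (8 + W)*(W + W**2) (R(W) = (W + 8)*(W + W*W) = (8 + W)*(W + W**2))
(R(G(-2)) + 61)**2 = (-6*(8 + (-6)**2 + 9*(-6)) + 61)**2 = (-6*(8 + 36 - 54) + 61)**2 = (-6*(-10) + 61)**2 = (60 + 61)**2 = 121**2 = 14641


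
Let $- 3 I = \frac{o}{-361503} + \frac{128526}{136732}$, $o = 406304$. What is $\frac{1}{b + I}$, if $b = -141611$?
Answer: $- \frac{74143542294}{10499536621683659} \approx -7.0616 \cdot 10^{-6}$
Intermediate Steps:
$I = \frac{4546111975}{74143542294}$ ($I = - \frac{\frac{406304}{-361503} + \frac{128526}{136732}}{3} = - \frac{406304 \left(- \frac{1}{361503}\right) + 128526 \cdot \frac{1}{136732}}{3} = - \frac{- \frac{406304}{361503} + \frac{64263}{68366}}{3} = \left(- \frac{1}{3}\right) \left(- \frac{4546111975}{24714514098}\right) = \frac{4546111975}{74143542294} \approx 0.061315$)
$\frac{1}{b + I} = \frac{1}{-141611 + \frac{4546111975}{74143542294}} = \frac{1}{- \frac{10499536621683659}{74143542294}} = - \frac{74143542294}{10499536621683659}$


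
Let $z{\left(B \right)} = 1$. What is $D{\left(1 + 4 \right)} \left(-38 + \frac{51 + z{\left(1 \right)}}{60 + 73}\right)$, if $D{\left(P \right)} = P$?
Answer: $- \frac{25010}{133} \approx -188.05$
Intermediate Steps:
$D{\left(1 + 4 \right)} \left(-38 + \frac{51 + z{\left(1 \right)}}{60 + 73}\right) = \left(1 + 4\right) \left(-38 + \frac{51 + 1}{60 + 73}\right) = 5 \left(-38 + \frac{52}{133}\right) = 5 \left(- \frac{5002}{133}\right) = - \frac{25010}{133}$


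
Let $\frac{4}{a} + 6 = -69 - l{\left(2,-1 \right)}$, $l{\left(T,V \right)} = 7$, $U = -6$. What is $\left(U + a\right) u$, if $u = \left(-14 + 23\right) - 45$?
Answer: $\frac{8928}{41} \approx 217.76$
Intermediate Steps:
$u = -36$ ($u = 9 - 45 = -36$)
$a = - \frac{2}{41}$ ($a = \frac{4}{-6 - 76} = \frac{4}{-82} = 4 \left(- \frac{1}{82}\right) = - \frac{2}{41} \approx -0.048781$)
$\left(U + a\right) u = \left(-6 - \frac{2}{41}\right) \left(-36\right) = \left(- \frac{248}{41}\right) \left(-36\right) = \frac{8928}{41}$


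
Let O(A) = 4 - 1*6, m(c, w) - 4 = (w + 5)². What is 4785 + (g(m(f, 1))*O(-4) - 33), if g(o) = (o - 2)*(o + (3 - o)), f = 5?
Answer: 4524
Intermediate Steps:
m(c, w) = 4 + (5 + w)² (m(c, w) = 4 + (w + 5)² = 4 + (5 + w)²)
g(o) = -6 + 3*o (g(o) = (-2 + o)*3 = -6 + 3*o)
O(A) = -2 (O(A) = 4 - 6 = -2)
4785 + (g(m(f, 1))*O(-4) - 33) = 4785 + ((-6 + 3*(4 + (5 + 1)²))*(-2) - 33) = 4785 + ((-6 + 3*(4 + 6²))*(-2) - 33) = 4785 + ((-6 + 3*(4 + 36))*(-2) - 33) = 4785 + ((-6 + 3*40)*(-2) - 33) = 4785 + ((-6 + 120)*(-2) - 33) = 4785 + (114*(-2) - 33) = 4785 + (-228 - 33) = 4785 - 261 = 4524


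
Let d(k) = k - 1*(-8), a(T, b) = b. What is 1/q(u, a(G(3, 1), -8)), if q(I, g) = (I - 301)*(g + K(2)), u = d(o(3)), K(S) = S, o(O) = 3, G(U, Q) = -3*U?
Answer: 1/1740 ≈ 0.00057471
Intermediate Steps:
d(k) = 8 + k (d(k) = k + 8 = 8 + k)
u = 11 (u = 8 + 3 = 11)
q(I, g) = (-301 + I)*(2 + g) (q(I, g) = (I - 301)*(g + 2) = (-301 + I)*(2 + g))
1/q(u, a(G(3, 1), -8)) = 1/(-602 - 301*(-8) + 2*11 + 11*(-8)) = 1/(-602 + 2408 + 22 - 88) = 1/1740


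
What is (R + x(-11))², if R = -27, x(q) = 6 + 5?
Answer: 256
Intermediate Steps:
x(q) = 11
(R + x(-11))² = (-27 + 11)² = (-16)² = 256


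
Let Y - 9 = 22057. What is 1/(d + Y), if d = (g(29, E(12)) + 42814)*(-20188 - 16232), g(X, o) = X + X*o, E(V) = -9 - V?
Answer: -1/1538140214 ≈ -6.5014e-10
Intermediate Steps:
Y = 22066 (Y = 9 + 22057 = 22066)
d = -1538162280 (d = (29*(1 + (-9 - 1*12)) + 42814)*(-20188 - 16232) = (29*(1 + (-9 - 12)) + 42814)*(-36420) = (29*(1 - 21) + 42814)*(-36420) = (29*(-20) + 42814)*(-36420) = (-580 + 42814)*(-36420) = 42234*(-36420) = -1538162280)
1/(d + Y) = 1/(-1538162280 + 22066) = 1/(-1538140214) = -1/1538140214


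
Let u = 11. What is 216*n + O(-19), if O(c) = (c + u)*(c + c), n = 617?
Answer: 133576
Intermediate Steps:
O(c) = 2*c*(11 + c) (O(c) = (c + 11)*(c + c) = (11 + c)*(2*c) = 2*c*(11 + c))
216*n + O(-19) = 216*617 + 2*(-19)*(11 - 19) = 133272 + 2*(-19)*(-8) = 133272 + 304 = 133576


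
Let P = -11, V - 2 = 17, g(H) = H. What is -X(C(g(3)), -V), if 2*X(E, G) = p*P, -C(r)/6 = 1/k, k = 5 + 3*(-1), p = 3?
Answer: 33/2 ≈ 16.500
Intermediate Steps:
V = 19 (V = 2 + 17 = 19)
k = 2 (k = 5 - 3 = 2)
C(r) = -3 (C(r) = -6/2 = -6*½ = -3)
X(E, G) = -33/2 (X(E, G) = (3*(-11))/2 = (½)*(-33) = -33/2)
-X(C(g(3)), -V) = -1*(-33/2) = 33/2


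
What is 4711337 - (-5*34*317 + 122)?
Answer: 4765105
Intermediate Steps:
4711337 - (-5*34*317 + 122) = 4711337 - (-170*317 + 122) = 4711337 - (-53890 + 122) = 4711337 - 1*(-53768) = 4711337 + 53768 = 4765105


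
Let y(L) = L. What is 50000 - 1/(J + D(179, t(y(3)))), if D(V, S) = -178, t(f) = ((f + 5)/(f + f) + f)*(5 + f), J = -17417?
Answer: 879750001/17595 ≈ 50000.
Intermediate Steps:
t(f) = (5 + f)*(f + (5 + f)/(2*f)) (t(f) = ((5 + f)/((2*f)) + f)*(5 + f) = ((5 + f)*(1/(2*f)) + f)*(5 + f) = ((5 + f)/(2*f) + f)*(5 + f) = (f + (5 + f)/(2*f))*(5 + f) = (5 + f)*(f + (5 + f)/(2*f)))
50000 - 1/(J + D(179, t(y(3)))) = 50000 - 1/(-17417 - 178) = 50000 - 1/(-17595) = 50000 - 1*(-1/17595) = 50000 + 1/17595 = 879750001/17595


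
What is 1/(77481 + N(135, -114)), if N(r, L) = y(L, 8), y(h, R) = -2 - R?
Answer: 1/77471 ≈ 1.2908e-5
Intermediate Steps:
N(r, L) = -10 (N(r, L) = -2 - 1*8 = -2 - 8 = -10)
1/(77481 + N(135, -114)) = 1/(77481 - 10) = 1/77471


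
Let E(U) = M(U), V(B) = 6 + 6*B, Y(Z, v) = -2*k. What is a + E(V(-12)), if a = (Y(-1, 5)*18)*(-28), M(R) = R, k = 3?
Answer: 2958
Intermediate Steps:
Y(Z, v) = -6 (Y(Z, v) = -2*3 = -6)
a = 3024 (a = -6*18*(-28) = -108*(-28) = 3024)
E(U) = U
a + E(V(-12)) = 3024 + (6 + 6*(-12)) = 3024 + (6 - 72) = 3024 - 66 = 2958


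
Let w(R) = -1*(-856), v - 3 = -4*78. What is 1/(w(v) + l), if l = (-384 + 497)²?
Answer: 1/13625 ≈ 7.3395e-5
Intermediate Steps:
v = -309 (v = 3 - 4*78 = 3 - 312 = -309)
l = 12769 (l = 113² = 12769)
w(R) = 856
1/(w(v) + l) = 1/(856 + 12769) = 1/13625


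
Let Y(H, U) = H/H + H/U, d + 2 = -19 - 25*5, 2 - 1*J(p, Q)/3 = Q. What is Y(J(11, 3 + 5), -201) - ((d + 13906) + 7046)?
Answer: -1393929/67 ≈ -20805.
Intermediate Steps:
J(p, Q) = 6 - 3*Q
d = -146 (d = -2 + (-19 - 25*5) = -2 + (-19 - 125) = -2 - 144 = -146)
Y(H, U) = 1 + H/U
Y(J(11, 3 + 5), -201) - ((d + 13906) + 7046) = ((6 - 3*(3 + 5)) - 201)/(-201) - ((-146 + 13906) + 7046) = -((6 - 3*8) - 201)/201 - (13760 + 7046) = -((6 - 24) - 201)/201 - 1*20806 = -(-18 - 201)/201 - 20806 = -1/201*(-219) - 20806 = 73/67 - 20806 = -1393929/67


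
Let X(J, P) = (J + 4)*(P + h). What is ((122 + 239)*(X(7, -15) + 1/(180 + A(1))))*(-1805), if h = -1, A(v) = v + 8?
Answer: 21674337115/189 ≈ 1.1468e+8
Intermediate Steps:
A(v) = 8 + v
X(J, P) = (-1 + P)*(4 + J) (X(J, P) = (J + 4)*(P - 1) = (4 + J)*(-1 + P) = (-1 + P)*(4 + J))
((122 + 239)*(X(7, -15) + 1/(180 + A(1))))*(-1805) = ((122 + 239)*((-4 - 1*7 + 4*(-15) + 7*(-15)) + 1/(180 + (8 + 1))))*(-1805) = (361*((-4 - 7 - 60 - 105) + 1/(180 + 9)))*(-1805) = (361*(-176 + 1/189))*(-1805) = (361*(-33263/189))*(-1805) = -12007943/189*(-1805) = 21674337115/189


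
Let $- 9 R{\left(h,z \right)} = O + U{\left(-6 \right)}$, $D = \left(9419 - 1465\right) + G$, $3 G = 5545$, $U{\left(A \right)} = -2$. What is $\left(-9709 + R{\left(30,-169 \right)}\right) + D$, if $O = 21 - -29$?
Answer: $88$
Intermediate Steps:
$G = \frac{5545}{3}$ ($G = \frac{1}{3} \cdot 5545 = \frac{5545}{3} \approx 1848.3$)
$D = \frac{29407}{3}$ ($D = \left(9419 - 1465\right) + \frac{5545}{3} = 7954 + \frac{5545}{3} = \frac{29407}{3} \approx 9802.3$)
$O = 50$ ($O = 21 + 29 = 50$)
$R{\left(h,z \right)} = - \frac{16}{3}$ ($R{\left(h,z \right)} = - \frac{50 - 2}{9} = \left(- \frac{1}{9}\right) 48 = - \frac{16}{3}$)
$\left(-9709 + R{\left(30,-169 \right)}\right) + D = \left(-9709 - \frac{16}{3}\right) + \frac{29407}{3} = - \frac{29143}{3} + \frac{29407}{3} = 88$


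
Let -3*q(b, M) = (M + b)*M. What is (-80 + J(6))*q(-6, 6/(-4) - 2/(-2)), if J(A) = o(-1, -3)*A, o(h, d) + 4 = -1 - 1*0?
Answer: 715/6 ≈ 119.17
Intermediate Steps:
o(h, d) = -5 (o(h, d) = -4 + (-1 - 1*0) = -4 + (-1 + 0) = -4 - 1 = -5)
q(b, M) = -M*(M + b)/3 (q(b, M) = -(M + b)*M/3 = -M*(M + b)/3)
J(A) = -5*A
(-80 + J(6))*q(-6, 6/(-4) - 2/(-2)) = (-80 - 5*6)*(-(6/(-4) - 2/(-2))*((6/(-4) - 2/(-2)) - 6)/3) = (-80 - 30)*(-(6*(-¼) - 2*(-½))*((6*(-¼) - 2*(-½)) - 6)/3) = -(-110)*(-3/2 + 1)*((-3/2 + 1) - 6)/3 = -(-110)*(-1)*(-½ - 6)/(3*2) = -(-110)*(-1)*(-13)/(3*2*2) = -110*(-13/12) = 715/6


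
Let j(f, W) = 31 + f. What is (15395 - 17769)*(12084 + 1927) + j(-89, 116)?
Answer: -33262172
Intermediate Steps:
(15395 - 17769)*(12084 + 1927) + j(-89, 116) = (15395 - 17769)*(12084 + 1927) + (31 - 89) = -2374*14011 - 58 = -33262114 - 58 = -33262172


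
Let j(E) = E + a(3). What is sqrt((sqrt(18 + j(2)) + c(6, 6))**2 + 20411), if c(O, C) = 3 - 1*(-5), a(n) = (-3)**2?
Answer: 2*sqrt(5126 + 4*sqrt(29)) ≈ 143.49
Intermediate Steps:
a(n) = 9
c(O, C) = 8 (c(O, C) = 3 + 5 = 8)
j(E) = 9 + E (j(E) = E + 9 = 9 + E)
sqrt((sqrt(18 + j(2)) + c(6, 6))**2 + 20411) = sqrt((sqrt(18 + (9 + 2)) + 8)**2 + 20411) = sqrt((sqrt(18 + 11) + 8)**2 + 20411) = sqrt((sqrt(29) + 8)**2 + 20411) = sqrt((8 + sqrt(29))**2 + 20411) = sqrt(20411 + (8 + sqrt(29))**2)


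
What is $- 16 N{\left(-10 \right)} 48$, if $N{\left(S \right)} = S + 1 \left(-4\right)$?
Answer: $10752$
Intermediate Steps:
$N{\left(S \right)} = -4 + S$ ($N{\left(S \right)} = S - 4 = -4 + S$)
$- 16 N{\left(-10 \right)} 48 = - 16 \left(-4 - 10\right) 48 = \left(-16\right) \left(-14\right) 48 = 224 \cdot 48 = 10752$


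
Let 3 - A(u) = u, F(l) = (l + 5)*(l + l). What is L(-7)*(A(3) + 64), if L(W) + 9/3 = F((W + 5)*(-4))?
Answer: 13120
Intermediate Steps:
F(l) = 2*l*(5 + l) (F(l) = (5 + l)*(2*l) = 2*l*(5 + l))
A(u) = 3 - u
L(W) = -3 + 2*(-20 - 4*W)*(-15 - 4*W) (L(W) = -3 + 2*((W + 5)*(-4))*(5 + (W + 5)*(-4)) = -3 + 2*((5 + W)*(-4))*(5 + (5 + W)*(-4)) = -3 + 2*(-20 - 4*W)*(5 + (-20 - 4*W)) = -3 + 2*(-20 - 4*W)*(-15 - 4*W))
L(-7)*(A(3) + 64) = (597 + 32*(-7)² + 280*(-7))*((3 - 1*3) + 64) = (597 + 32*49 - 1960)*((3 - 3) + 64) = (597 + 1568 - 1960)*(0 + 64) = 205*64 = 13120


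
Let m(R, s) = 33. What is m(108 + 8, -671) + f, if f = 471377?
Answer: 471410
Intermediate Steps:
m(108 + 8, -671) + f = 33 + 471377 = 471410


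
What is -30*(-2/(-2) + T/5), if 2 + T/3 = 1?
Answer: -12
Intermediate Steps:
T = -3 (T = -6 + 3*1 = -6 + 3 = -3)
-30*(-2/(-2) + T/5) = -30*(-2/(-2) - 3/5) = -30*(-2*(-½) - 3*⅕) = -30*(1 - ⅗) = -30*⅖ = -12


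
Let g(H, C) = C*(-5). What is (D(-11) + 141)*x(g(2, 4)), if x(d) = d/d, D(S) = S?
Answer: 130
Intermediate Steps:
g(H, C) = -5*C
x(d) = 1
(D(-11) + 141)*x(g(2, 4)) = (-11 + 141)*1 = 130*1 = 130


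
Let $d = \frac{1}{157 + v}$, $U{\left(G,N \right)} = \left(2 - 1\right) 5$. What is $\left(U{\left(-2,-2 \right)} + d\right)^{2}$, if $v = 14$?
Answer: $\frac{732736}{29241} \approx 25.059$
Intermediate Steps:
$U{\left(G,N \right)} = 5$ ($U{\left(G,N \right)} = 1 \cdot 5 = 5$)
$d = \frac{1}{171}$ ($d = \frac{1}{157 + 14} = \frac{1}{171} \approx 0.005848$)
$\left(U{\left(-2,-2 \right)} + d\right)^{2} = \left(5 + \frac{1}{171}\right)^{2} = \left(\frac{856}{171}\right)^{2} = \frac{732736}{29241}$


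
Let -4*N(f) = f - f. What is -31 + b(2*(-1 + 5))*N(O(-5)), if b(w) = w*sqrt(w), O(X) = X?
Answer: -31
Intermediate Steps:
N(f) = 0 (N(f) = -(f - f)/4 = -1/4*0 = 0)
b(w) = w**(3/2)
-31 + b(2*(-1 + 5))*N(O(-5)) = -31 + (2*(-1 + 5))**(3/2)*0 = -31 + (2*4)**(3/2)*0 = -31 + 8**(3/2)*0 = -31 + (16*sqrt(2))*0 = -31 + 0 = -31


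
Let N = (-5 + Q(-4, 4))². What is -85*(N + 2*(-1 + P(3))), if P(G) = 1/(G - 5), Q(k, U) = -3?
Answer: -5185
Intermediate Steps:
P(G) = 1/(-5 + G)
N = 64 (N = (-5 - 3)² = (-8)² = 64)
-85*(N + 2*(-1 + P(3))) = -85*(64 + 2*(-1 + 1/(-5 + 3))) = -85*(64 + 2*(-1 + 1/(-2))) = -85*(64 + 2*(-1 - ½)) = -85*(64 + 2*(-3/2)) = -85*(64 - 3) = -85*61 = -5185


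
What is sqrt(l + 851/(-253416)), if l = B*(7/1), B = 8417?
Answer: sqrt(945939616363362)/126708 ≈ 242.73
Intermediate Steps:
l = 58919 (l = 8417*(7/1) = 8417*(7*1) = 8417*7 = 58919)
sqrt(l + 851/(-253416)) = sqrt(58919 + 851/(-253416)) = sqrt(58919 + 851*(-1/253416)) = sqrt(58919 - 851/253416) = sqrt(14931016453/253416) = sqrt(945939616363362)/126708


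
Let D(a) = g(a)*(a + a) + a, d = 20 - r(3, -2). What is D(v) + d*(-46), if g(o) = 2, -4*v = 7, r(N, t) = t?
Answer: -4083/4 ≈ -1020.8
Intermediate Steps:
v = -7/4 (v = -1/4*7 = -7/4 ≈ -1.7500)
d = 22 (d = 20 - 1*(-2) = 20 + 2 = 22)
D(a) = 5*a (D(a) = 2*(a + a) + a = 2*(2*a) + a = 4*a + a = 5*a)
D(v) + d*(-46) = 5*(-7/4) + 22*(-46) = -35/4 - 1012 = -4083/4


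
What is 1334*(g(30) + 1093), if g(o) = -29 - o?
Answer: 1379356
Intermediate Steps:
1334*(g(30) + 1093) = 1334*((-29 - 1*30) + 1093) = 1334*((-29 - 30) + 1093) = 1334*(-59 + 1093) = 1334*1034 = 1379356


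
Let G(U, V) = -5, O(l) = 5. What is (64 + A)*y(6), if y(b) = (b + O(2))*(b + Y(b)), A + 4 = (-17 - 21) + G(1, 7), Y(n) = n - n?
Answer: 1122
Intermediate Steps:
Y(n) = 0
A = -47 (A = -4 + ((-17 - 21) - 5) = -4 + (-38 - 5) = -4 - 43 = -47)
y(b) = b*(5 + b) (y(b) = (b + 5)*(b + 0) = (5 + b)*b = b*(5 + b))
(64 + A)*y(6) = (64 - 47)*(6*(5 + 6)) = 17*(6*11) = 17*66 = 1122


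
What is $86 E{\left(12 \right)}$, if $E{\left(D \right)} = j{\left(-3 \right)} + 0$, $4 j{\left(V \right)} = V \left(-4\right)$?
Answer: $258$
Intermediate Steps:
$j{\left(V \right)} = - V$ ($j{\left(V \right)} = \frac{V \left(-4\right)}{4} = \frac{\left(-4\right) V}{4} = - V$)
$E{\left(D \right)} = 3$ ($E{\left(D \right)} = \left(-1\right) \left(-3\right) + 0 = 3 + 0 = 3$)
$86 E{\left(12 \right)} = 86 \cdot 3 = 258$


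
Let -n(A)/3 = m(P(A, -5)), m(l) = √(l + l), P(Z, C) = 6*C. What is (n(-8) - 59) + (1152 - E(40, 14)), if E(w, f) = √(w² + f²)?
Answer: 1093 - 2*√449 - 6*I*√15 ≈ 1050.6 - 23.238*I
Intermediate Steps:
E(w, f) = √(f² + w²)
m(l) = √2*√l (m(l) = √(2*l) = √2*√l)
n(A) = -6*I*√15 (n(A) = -3*√2*√(6*(-5)) = -3*√2*√(-30) = -3*√2*I*√30 = -6*I*√15)
(n(-8) - 59) + (1152 - E(40, 14)) = (-6*I*√15 - 59) + (1152 - √(14² + 40²)) = (-59 - 6*I*√15) + (1152 - √(196 + 1600)) = (-59 - 6*I*√15) + (1152 - √1796) = (-59 - 6*I*√15) + (1152 - 2*√449) = 1093 - 2*√449 - 6*I*√15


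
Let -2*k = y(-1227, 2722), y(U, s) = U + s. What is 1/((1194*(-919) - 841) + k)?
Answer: -2/2197749 ≈ -9.1002e-7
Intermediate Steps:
k = -1495/2 (k = -(-1227 + 2722)/2 = -½*1495 = -1495/2 ≈ -747.50)
1/((1194*(-919) - 841) + k) = 1/((1194*(-919) - 841) - 1495/2) = 1/((-1097286 - 841) - 1495/2) = 1/(-1098127 - 1495/2) = 1/(-2197749/2) = -2/2197749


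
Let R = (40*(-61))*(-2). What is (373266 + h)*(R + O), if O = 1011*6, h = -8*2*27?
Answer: 4081040964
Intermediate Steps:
R = 4880 (R = -2440*(-2) = 4880)
h = -432 (h = -16*27 = -432)
O = 6066
(373266 + h)*(R + O) = (373266 - 432)*(4880 + 6066) = 372834*10946 = 4081040964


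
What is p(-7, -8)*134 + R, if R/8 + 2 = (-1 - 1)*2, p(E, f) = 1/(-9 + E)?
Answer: -451/8 ≈ -56.375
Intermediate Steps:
R = -48 (R = -16 + 8*((-1 - 1)*2) = -16 + 8*(-2*2) = -16 + 8*(-4) = -16 - 32 = -48)
p(-7, -8)*134 + R = 134/(-9 - 7) - 48 = 134/(-16) - 48 = -1/16*134 - 48 = -67/8 - 48 = -451/8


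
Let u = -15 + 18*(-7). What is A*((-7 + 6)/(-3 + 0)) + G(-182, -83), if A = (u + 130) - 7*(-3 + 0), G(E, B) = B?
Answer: -239/3 ≈ -79.667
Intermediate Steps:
u = -141 (u = -15 - 126 = -141)
A = 10 (A = (-141 + 130) - 7*(-3 + 0) = -11 - 7*(-3) = -11 + 21 = 10)
A*((-7 + 6)/(-3 + 0)) + G(-182, -83) = 10*((-7 + 6)/(-3 + 0)) - 83 = 10*(-1/(-3)) - 83 = 10*(-1*(-⅓)) - 83 = 10*(⅓) - 83 = 10/3 - 83 = -239/3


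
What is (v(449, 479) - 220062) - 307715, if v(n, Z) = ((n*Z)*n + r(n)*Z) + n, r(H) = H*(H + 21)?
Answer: 197122921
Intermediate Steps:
r(H) = H*(21 + H)
v(n, Z) = n + Z*n² + Z*n*(21 + n) (v(n, Z) = ((n*Z)*n + (n*(21 + n))*Z) + n = ((Z*n)*n + Z*n*(21 + n)) + n = (Z*n² + Z*n*(21 + n)) + n = n + Z*n² + Z*n*(21 + n))
(v(449, 479) - 220062) - 307715 = (449*(1 + 479*449 + 479*(21 + 449)) - 220062) - 307715 = (449*(1 + 215071 + 479*470) - 220062) - 307715 = (449*(1 + 215071 + 225130) - 220062) - 307715 = (449*440202 - 220062) - 307715 = (197650698 - 220062) - 307715 = 197430636 - 307715 = 197122921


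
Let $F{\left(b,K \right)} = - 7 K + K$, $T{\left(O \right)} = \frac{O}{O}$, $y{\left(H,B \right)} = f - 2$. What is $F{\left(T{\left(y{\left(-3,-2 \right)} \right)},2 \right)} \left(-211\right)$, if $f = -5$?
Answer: $2532$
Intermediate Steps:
$y{\left(H,B \right)} = -7$ ($y{\left(H,B \right)} = -5 - 2 = -7$)
$T{\left(O \right)} = 1$
$F{\left(b,K \right)} = - 6 K$
$F{\left(T{\left(y{\left(-3,-2 \right)} \right)},2 \right)} \left(-211\right) = \left(-6\right) 2 \left(-211\right) = \left(-12\right) \left(-211\right) = 2532$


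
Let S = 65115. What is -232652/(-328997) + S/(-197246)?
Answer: 24467036737/64893342262 ≈ 0.37703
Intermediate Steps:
-232652/(-328997) + S/(-197246) = -232652/(-328997) + 65115/(-197246) = -232652*(-1/328997) + 65115*(-1/197246) = 232652/328997 - 65115/197246 = 24467036737/64893342262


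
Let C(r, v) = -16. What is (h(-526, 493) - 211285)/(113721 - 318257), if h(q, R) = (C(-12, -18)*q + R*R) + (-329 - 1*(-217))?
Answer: -10017/51134 ≈ -0.19590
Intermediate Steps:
h(q, R) = -112 + R² - 16*q (h(q, R) = (-16*q + R*R) + (-329 - 1*(-217)) = (-16*q + R²) + (-329 + 217) = (R² - 16*q) - 112 = -112 + R² - 16*q)
(h(-526, 493) - 211285)/(113721 - 318257) = ((-112 + 493² - 16*(-526)) - 211285)/(113721 - 318257) = ((-112 + 243049 + 8416) - 211285)/(-204536) = (251353 - 211285)*(-1/204536) = 40068*(-1/204536) = -10017/51134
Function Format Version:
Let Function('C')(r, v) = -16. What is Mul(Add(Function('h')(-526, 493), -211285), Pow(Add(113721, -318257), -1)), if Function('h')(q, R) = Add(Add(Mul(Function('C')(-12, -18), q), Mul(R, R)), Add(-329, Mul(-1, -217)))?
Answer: Rational(-10017, 51134) ≈ -0.19590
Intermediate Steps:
Function('h')(q, R) = Add(-112, Pow(R, 2), Mul(-16, q)) (Function('h')(q, R) = Add(Add(Mul(-16, q), Mul(R, R)), Add(-329, Mul(-1, -217))) = Add(Add(Mul(-16, q), Pow(R, 2)), Add(-329, 217)) = Add(Add(Pow(R, 2), Mul(-16, q)), -112) = Add(-112, Pow(R, 2), Mul(-16, q)))
Mul(Add(Function('h')(-526, 493), -211285), Pow(Add(113721, -318257), -1)) = Mul(Add(Add(-112, Pow(493, 2), Mul(-16, -526)), -211285), Pow(Add(113721, -318257), -1)) = Mul(Add(Add(-112, 243049, 8416), -211285), Pow(-204536, -1)) = Mul(Add(251353, -211285), Rational(-1, 204536)) = Mul(40068, Rational(-1, 204536)) = Rational(-10017, 51134)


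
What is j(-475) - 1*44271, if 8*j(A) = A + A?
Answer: -177559/4 ≈ -44390.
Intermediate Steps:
j(A) = A/4 (j(A) = (A + A)/8 = (2*A)/8 = A/4)
j(-475) - 1*44271 = (¼)*(-475) - 1*44271 = -475/4 - 44271 = -177559/4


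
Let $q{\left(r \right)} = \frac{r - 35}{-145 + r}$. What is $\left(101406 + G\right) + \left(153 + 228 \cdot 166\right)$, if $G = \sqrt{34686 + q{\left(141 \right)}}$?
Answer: $139407 + \frac{\sqrt{138638}}{2} \approx 1.3959 \cdot 10^{5}$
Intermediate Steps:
$q{\left(r \right)} = \frac{-35 + r}{-145 + r}$
$G = \frac{\sqrt{138638}}{2}$ ($G = \sqrt{34686 + \frac{-35 + 141}{-145 + 141}} = \sqrt{34686 + \frac{1}{-4} \cdot 106} = \sqrt{34686 - \frac{53}{2}} = \sqrt{\frac{69319}{2}} = \frac{\sqrt{138638}}{2} \approx 186.17$)
$\left(101406 + G\right) + \left(153 + 228 \cdot 166\right) = \left(101406 + \frac{\sqrt{138638}}{2}\right) + \left(153 + 228 \cdot 166\right) = \left(101406 + \frac{\sqrt{138638}}{2}\right) + \left(153 + 37848\right) = \left(101406 + \frac{\sqrt{138638}}{2}\right) + 38001 = 139407 + \frac{\sqrt{138638}}{2}$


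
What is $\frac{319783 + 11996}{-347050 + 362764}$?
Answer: $\frac{110593}{5238} \approx 21.114$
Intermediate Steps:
$\frac{319783 + 11996}{-347050 + 362764} = \frac{331779}{15714} = 331779 \cdot \frac{1}{15714} = \frac{110593}{5238}$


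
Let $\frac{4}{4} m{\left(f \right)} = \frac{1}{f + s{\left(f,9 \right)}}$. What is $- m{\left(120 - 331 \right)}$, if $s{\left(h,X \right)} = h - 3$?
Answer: $\frac{1}{425} \approx 0.0023529$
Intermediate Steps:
$s{\left(h,X \right)} = -3 + h$
$m{\left(f \right)} = \frac{1}{-3 + 2 f}$ ($m{\left(f \right)} = \frac{1}{f + \left(-3 + f\right)} = \frac{1}{-3 + 2 f}$)
$- m{\left(120 - 331 \right)} = - \frac{1}{-3 + 2 \left(120 - 331\right)} = - \frac{1}{-3 + 2 \left(-211\right)} = - \frac{1}{-3 - 422} = - \frac{1}{-425} = \left(-1\right) \left(- \frac{1}{425}\right) = \frac{1}{425}$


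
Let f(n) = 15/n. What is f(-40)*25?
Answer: -75/8 ≈ -9.3750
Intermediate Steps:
f(-40)*25 = (15/(-40))*25 = (15*(-1/40))*25 = -3/8*25 = -75/8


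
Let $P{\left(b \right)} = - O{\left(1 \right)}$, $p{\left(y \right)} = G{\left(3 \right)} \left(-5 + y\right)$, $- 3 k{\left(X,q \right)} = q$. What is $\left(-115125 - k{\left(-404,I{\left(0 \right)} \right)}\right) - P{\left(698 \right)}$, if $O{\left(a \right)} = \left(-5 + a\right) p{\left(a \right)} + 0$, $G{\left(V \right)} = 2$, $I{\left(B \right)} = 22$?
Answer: $- \frac{345257}{3} \approx -1.1509 \cdot 10^{5}$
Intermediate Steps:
$k{\left(X,q \right)} = - \frac{q}{3}$
$p{\left(y \right)} = -10 + 2 y$ ($p{\left(y \right)} = 2 \left(-5 + y\right) = -10 + 2 y$)
$O{\left(a \right)} = \left(-10 + 2 a\right) \left(-5 + a\right)$ ($O{\left(a \right)} = \left(-5 + a\right) \left(-10 + 2 a\right) + 0 = \left(-10 + 2 a\right) \left(-5 + a\right) + 0 = \left(-10 + 2 a\right) \left(-5 + a\right)$)
$P{\left(b \right)} = -32$ ($P{\left(b \right)} = - 2 \left(-5 + 1\right)^{2} = - 2 \left(-4\right)^{2} = - 2 \cdot 16 = \left(-1\right) 32 = -32$)
$\left(-115125 - k{\left(-404,I{\left(0 \right)} \right)}\right) - P{\left(698 \right)} = \left(-115125 - \left(- \frac{1}{3}\right) 22\right) - -32 = \left(-115125 - - \frac{22}{3}\right) + 32 = \left(-115125 + \frac{22}{3}\right) + 32 = - \frac{345353}{3} + 32 = - \frac{345257}{3}$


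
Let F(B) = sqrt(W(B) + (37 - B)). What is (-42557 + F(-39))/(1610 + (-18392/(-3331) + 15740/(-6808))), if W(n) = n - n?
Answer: -241271038634/9145868519 + 11338724*sqrt(19)/9145868519 ≈ -26.375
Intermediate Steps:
W(n) = 0
F(B) = sqrt(37 - B) (F(B) = sqrt(0 + (37 - B)) = sqrt(37 - B))
(-42557 + F(-39))/(1610 + (-18392/(-3331) + 15740/(-6808))) = (-42557 + sqrt(37 - 1*(-39)))/(1610 + (-18392/(-3331) + 15740/(-6808))) = (-42557 + sqrt(37 + 39))/(1610 + (-18392*(-1/3331) + 15740*(-1/6808))) = (-42557 + sqrt(76))/(1610 + (18392/3331 - 3935/1702)) = (-42557 + 2*sqrt(19))/(1610 + 18195699/5669362) = (-42557 + 2*sqrt(19))/(9145868519/5669362) = (-42557 + 2*sqrt(19))*(5669362/9145868519) = -241271038634/9145868519 + 11338724*sqrt(19)/9145868519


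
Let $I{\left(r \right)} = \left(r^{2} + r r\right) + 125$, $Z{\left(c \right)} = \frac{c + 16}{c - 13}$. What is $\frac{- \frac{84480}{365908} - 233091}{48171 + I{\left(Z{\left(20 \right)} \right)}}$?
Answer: $- \frac{1044801839823}{216717794792} \approx -4.821$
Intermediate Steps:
$Z{\left(c \right)} = \frac{16 + c}{-13 + c}$
$I{\left(r \right)} = 125 + 2 r^{2}$ ($I{\left(r \right)} = \left(r^{2} + r^{2}\right) + 125 = 2 r^{2} + 125 = 125 + 2 r^{2}$)
$\frac{- \frac{84480}{365908} - 233091}{48171 + I{\left(Z{\left(20 \right)} \right)}} = \frac{- \frac{84480}{365908} - 233091}{48171 + \left(125 + 2 \left(\frac{16 + 20}{-13 + 20}\right)^{2}\right)} = \frac{\left(-84480\right) \frac{1}{365908} - 233091}{48171 + \left(125 + 2 \left(\frac{1}{7} \cdot 36\right)^{2}\right)} = \frac{- \frac{21120}{91477} - 233091}{48171 + \left(125 + 2 \left(\frac{1}{7} \cdot 36\right)^{2}\right)} = - \frac{21322486527}{91477 \left(48171 + \left(125 + 2 \left(\frac{36}{7}\right)^{2}\right)\right)} = - \frac{21322486527}{91477 \left(48171 + \left(125 + 2 \cdot \frac{1296}{49}\right)\right)} = - \frac{21322486527}{91477 \left(48171 + \left(125 + \frac{2592}{49}\right)\right)} = - \frac{21322486527}{91477 \left(48171 + \frac{8717}{49}\right)} = - \frac{21322486527}{91477 \cdot \frac{2369096}{49}} = \left(- \frac{21322486527}{91477}\right) \frac{49}{2369096} = - \frac{1044801839823}{216717794792}$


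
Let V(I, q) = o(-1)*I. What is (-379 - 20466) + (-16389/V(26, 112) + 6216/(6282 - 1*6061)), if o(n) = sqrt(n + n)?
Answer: -4600529/221 + 16389*I*sqrt(2)/52 ≈ -20817.0 + 445.72*I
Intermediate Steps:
o(n) = sqrt(2)*sqrt(n) (o(n) = sqrt(2*n) = sqrt(2)*sqrt(n))
V(I, q) = I*I*sqrt(2) (V(I, q) = (sqrt(2)*sqrt(-1))*I = (sqrt(2)*I)*I = (I*sqrt(2))*I = I*I*sqrt(2))
(-379 - 20466) + (-16389/V(26, 112) + 6216/(6282 - 1*6061)) = (-379 - 20466) + (-16389*(-I*sqrt(2)/52) + 6216/(6282 - 1*6061)) = -20845 + (-16389*(-I*sqrt(2)/52) + 6216/(6282 - 6061)) = -20845 + (-(-16389)*I*sqrt(2)/52 + 6216/221) = -20845 + (16389*I*sqrt(2)/52 + 6216*(1/221)) = -20845 + (16389*I*sqrt(2)/52 + 6216/221) = -20845 + (6216/221 + 16389*I*sqrt(2)/52) = -4600529/221 + 16389*I*sqrt(2)/52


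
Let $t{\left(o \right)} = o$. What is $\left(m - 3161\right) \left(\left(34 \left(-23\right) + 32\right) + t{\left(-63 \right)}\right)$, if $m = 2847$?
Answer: $255282$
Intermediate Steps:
$\left(m - 3161\right) \left(\left(34 \left(-23\right) + 32\right) + t{\left(-63 \right)}\right) = \left(2847 - 3161\right) \left(\left(34 \left(-23\right) + 32\right) - 63\right) = - 314 \left(\left(-782 + 32\right) - 63\right) = - 314 \left(-750 - 63\right) = \left(-314\right) \left(-813\right) = 255282$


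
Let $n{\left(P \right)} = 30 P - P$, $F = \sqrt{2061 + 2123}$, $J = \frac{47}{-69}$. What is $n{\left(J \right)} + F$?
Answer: $- \frac{1363}{69} + 2 \sqrt{1046} \approx 44.93$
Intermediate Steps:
$J = - \frac{47}{69}$ ($J = 47 \left(- \frac{1}{69}\right) = - \frac{47}{69} \approx -0.68116$)
$F = 2 \sqrt{1046}$ ($F = \sqrt{4184} = 2 \sqrt{1046} \approx 64.684$)
$n{\left(P \right)} = 29 P$
$n{\left(J \right)} + F = 29 \left(- \frac{47}{69}\right) + 2 \sqrt{1046} = - \frac{1363}{69} + 2 \sqrt{1046}$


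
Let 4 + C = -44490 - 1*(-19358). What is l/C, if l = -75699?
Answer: 75699/25136 ≈ 3.0116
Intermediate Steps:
C = -25136 (C = -4 + (-44490 - 1*(-19358)) = -4 + (-44490 + 19358) = -4 - 25132 = -25136)
l/C = -75699/(-25136) = -75699*(-1/25136) = 75699/25136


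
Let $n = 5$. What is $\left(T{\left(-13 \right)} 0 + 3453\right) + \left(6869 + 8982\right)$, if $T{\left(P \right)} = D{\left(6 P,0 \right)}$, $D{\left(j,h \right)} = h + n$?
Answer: $19304$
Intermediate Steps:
$D{\left(j,h \right)} = 5 + h$ ($D{\left(j,h \right)} = h + 5 = 5 + h$)
$T{\left(P \right)} = 5$ ($T{\left(P \right)} = 5 + 0 = 5$)
$\left(T{\left(-13 \right)} 0 + 3453\right) + \left(6869 + 8982\right) = \left(5 \cdot 0 + 3453\right) + \left(6869 + 8982\right) = \left(0 + 3453\right) + 15851 = 3453 + 15851 = 19304$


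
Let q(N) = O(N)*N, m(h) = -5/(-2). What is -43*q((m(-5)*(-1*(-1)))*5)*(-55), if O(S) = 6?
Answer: 177375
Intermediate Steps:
m(h) = 5/2 (m(h) = -5*(-1/2) = 5/2)
q(N) = 6*N
-43*q((m(-5)*(-1*(-1)))*5)*(-55) = -258*(5*(-1*(-1))/2)*5*(-55) = -258*((5/2)*1)*5*(-55) = -258*(5/2)*5*(-55) = -258*25/2*(-55) = -43*75*(-55) = -3225*(-55) = 177375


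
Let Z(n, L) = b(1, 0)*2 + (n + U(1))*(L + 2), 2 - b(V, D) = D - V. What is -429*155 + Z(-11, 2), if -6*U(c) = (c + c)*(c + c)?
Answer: -199607/3 ≈ -66536.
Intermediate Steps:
b(V, D) = 2 + V - D (b(V, D) = 2 - (D - V) = 2 + (V - D) = 2 + V - D)
U(c) = -2*c²/3 (U(c) = -(c + c)*(c + c)/6 = -2*c*2*c/6 = -2*c²/3)
Z(n, L) = 6 + (2 + L)*(-⅔ + n) (Z(n, L) = (2 + 1 - 1*0)*2 + (n - ⅔*1²)*(L + 2) = (2 + 1 + 0)*2 + (n - ⅔*1)*(2 + L) = 3*2 + (n - ⅔)*(2 + L) = 6 + (-⅔ + n)*(2 + L) = 6 + (2 + L)*(-⅔ + n))
-429*155 + Z(-11, 2) = -429*155 + (14/3 + 2*(-11) - ⅔*2 + 2*(-11)) = -66495 + (14/3 - 22 - 4/3 - 22) = -66495 - 122/3 = -199607/3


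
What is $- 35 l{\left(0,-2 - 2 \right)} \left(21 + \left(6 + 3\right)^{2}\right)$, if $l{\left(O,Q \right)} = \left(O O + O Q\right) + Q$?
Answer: $14280$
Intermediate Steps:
$l{\left(O,Q \right)} = Q + O^{2} + O Q$ ($l{\left(O,Q \right)} = \left(O^{2} + O Q\right) + Q = Q + O^{2} + O Q$)
$- 35 l{\left(0,-2 - 2 \right)} \left(21 + \left(6 + 3\right)^{2}\right) = - 35 \left(\left(-2 - 2\right) + 0^{2} + 0 \left(-2 - 2\right)\right) \left(21 + \left(6 + 3\right)^{2}\right) = - 35 \left(-4 + 0 + 0 \left(-4\right)\right) \left(21 + 9^{2}\right) = - 35 \left(-4 + 0 + 0\right) \left(21 + 81\right) = \left(-35\right) \left(-4\right) 102 = 140 \cdot 102 = 14280$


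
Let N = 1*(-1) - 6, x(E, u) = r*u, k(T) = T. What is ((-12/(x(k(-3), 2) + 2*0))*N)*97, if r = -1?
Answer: -4074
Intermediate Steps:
x(E, u) = -u
N = -7 (N = -1 - 6 = -7)
((-12/(x(k(-3), 2) + 2*0))*N)*97 = (-12/(-1*2 + 2*0)*(-7))*97 = (-12/(-2 + 0)*(-7))*97 = (-12/(-2)*(-7))*97 = (-12*(-½)*(-7))*97 = (6*(-7))*97 = -42*97 = -4074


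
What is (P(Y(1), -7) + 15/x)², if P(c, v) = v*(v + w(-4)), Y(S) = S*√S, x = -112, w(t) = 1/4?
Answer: 27846729/12544 ≈ 2219.9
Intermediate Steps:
w(t) = ¼
Y(S) = S^(3/2)
P(c, v) = v*(¼ + v) (P(c, v) = v*(v + ¼) = v*(¼ + v))
(P(Y(1), -7) + 15/x)² = (-7*(¼ - 7) + 15/(-112))² = (-7*(-27/4) + 15*(-1/112))² = (189/4 - 15/112)² = (5277/112)² = 27846729/12544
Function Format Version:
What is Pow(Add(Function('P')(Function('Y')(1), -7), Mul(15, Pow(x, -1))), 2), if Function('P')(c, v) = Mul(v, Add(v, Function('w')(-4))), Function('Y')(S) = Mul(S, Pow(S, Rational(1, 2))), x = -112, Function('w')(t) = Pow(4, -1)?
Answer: Rational(27846729, 12544) ≈ 2219.9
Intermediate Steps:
Function('w')(t) = Rational(1, 4)
Function('Y')(S) = Pow(S, Rational(3, 2))
Function('P')(c, v) = Mul(v, Add(Rational(1, 4), v)) (Function('P')(c, v) = Mul(v, Add(v, Rational(1, 4))) = Mul(v, Add(Rational(1, 4), v)))
Pow(Add(Function('P')(Function('Y')(1), -7), Mul(15, Pow(x, -1))), 2) = Pow(Add(Mul(-7, Add(Rational(1, 4), -7)), Mul(15, Pow(-112, -1))), 2) = Pow(Add(Mul(-7, Rational(-27, 4)), Mul(15, Rational(-1, 112))), 2) = Pow(Add(Rational(189, 4), Rational(-15, 112)), 2) = Pow(Rational(5277, 112), 2) = Rational(27846729, 12544)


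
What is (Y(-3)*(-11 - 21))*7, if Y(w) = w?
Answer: 672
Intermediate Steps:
(Y(-3)*(-11 - 21))*7 = -3*(-11 - 21)*7 = -3*(-32)*7 = 96*7 = 672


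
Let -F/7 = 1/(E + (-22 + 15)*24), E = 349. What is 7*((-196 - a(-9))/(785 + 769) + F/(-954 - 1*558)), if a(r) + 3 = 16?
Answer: -1361585/1446552 ≈ -0.94126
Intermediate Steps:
a(r) = 13 (a(r) = -3 + 16 = 13)
F = -7/181 (F = -7/(349 + (-22 + 15)*24) = -7/(349 - 7*24) = -7/(349 - 168) = -7/181 ≈ -0.038674)
7*((-196 - a(-9))/(785 + 769) + F/(-954 - 1*558)) = 7*((-196 - 1*13)/(785 + 769) - 7/(181*(-954 - 1*558))) = 7*((-196 - 13)/1554 - 7/(181*(-954 - 558))) = 7*(-209*1/1554 - 7/181/(-1512)) = 7*(-209/1554 - 7/181*(-1/1512)) = 7*(-209/1554 + 1/39096) = 7*(-1361585/10125864) = -1361585/1446552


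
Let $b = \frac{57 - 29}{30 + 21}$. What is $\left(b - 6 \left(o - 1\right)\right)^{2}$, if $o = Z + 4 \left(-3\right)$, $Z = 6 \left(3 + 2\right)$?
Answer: $\frac{26770276}{2601} \approx 10292.0$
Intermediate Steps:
$Z = 30$ ($Z = 6 \cdot 5 = 30$)
$o = 18$ ($o = 30 + 4 \left(-3\right) = 30 - 12 = 18$)
$b = \frac{28}{51} \approx 0.54902$
$\left(b - 6 \left(o - 1\right)\right)^{2} = \left(\frac{28}{51} - 6 \left(18 - 1\right)\right)^{2} = \left(\frac{28}{51} - 102\right)^{2} = \left(- \frac{5174}{51}\right)^{2} = \frac{26770276}{2601}$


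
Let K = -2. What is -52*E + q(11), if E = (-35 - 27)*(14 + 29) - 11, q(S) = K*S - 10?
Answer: 139172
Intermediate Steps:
q(S) = -10 - 2*S (q(S) = -2*S - 10 = -10 - 2*S)
E = -2677 (E = -62*43 - 11 = -2666 - 11 = -2677)
-52*E + q(11) = -52*(-2677) + (-10 - 2*11) = 139204 + (-10 - 22) = 139204 - 32 = 139172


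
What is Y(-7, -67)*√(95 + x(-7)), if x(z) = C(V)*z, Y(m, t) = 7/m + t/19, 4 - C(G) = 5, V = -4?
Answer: -86*√102/19 ≈ -45.714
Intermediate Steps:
C(G) = -1 (C(G) = 4 - 1*5 = 4 - 5 = -1)
Y(m, t) = 7/m + t/19 (Y(m, t) = 7/m + t*(1/19) = 7/m + t/19)
x(z) = -z
Y(-7, -67)*√(95 + x(-7)) = (7/(-7) + (1/19)*(-67))*√(95 - 1*(-7)) = (7*(-⅐) - 67/19)*√(95 + 7) = (-1 - 67/19)*√102 = -86*√102/19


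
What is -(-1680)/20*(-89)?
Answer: -7476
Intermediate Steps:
-(-1680)/20*(-89) = -80*(-21/20)*(-89) = 84*(-89) = -7476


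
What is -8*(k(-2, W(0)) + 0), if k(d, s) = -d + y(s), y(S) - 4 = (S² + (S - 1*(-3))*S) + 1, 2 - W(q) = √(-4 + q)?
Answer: -104 + 176*I ≈ -104.0 + 176.0*I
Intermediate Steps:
W(q) = 2 - √(-4 + q)
y(S) = 5 + S² + S*(3 + S) (y(S) = 4 + ((S² + (S - 1*(-3))*S) + 1) = 4 + ((S² + (S + 3)*S) + 1) = 4 + ((S² + (3 + S)*S) + 1) = 4 + ((S² + S*(3 + S)) + 1) = 4 + (1 + S² + S*(3 + S)) = 5 + S² + S*(3 + S))
k(d, s) = 5 - d + 2*s² + 3*s (k(d, s) = -d + (5 + 2*s² + 3*s) = 5 - d + 2*s² + 3*s)
-8*(k(-2, W(0)) + 0) = -8*((5 - 1*(-2) + 2*(2 - √(-4 + 0))² + 3*(2 - √(-4 + 0))) + 0) = -8*((5 + 2 + 2*(2 - √(-4))² + 3*(2 - √(-4))) + 0) = -8*((5 + 2 + 2*(2 - 2*I)² + 3*(2 - 2*I)) + 0) = -8*((5 + 2 + 2*(2 - 2*I)² + (6 - 6*I)) + 0) = -8*((13 - 6*I + 2*(2 - 2*I)²) + 0) = -8*(13 - 6*I + 2*(2 - 2*I)²) = -104 - 16*(2 - 2*I)² + 48*I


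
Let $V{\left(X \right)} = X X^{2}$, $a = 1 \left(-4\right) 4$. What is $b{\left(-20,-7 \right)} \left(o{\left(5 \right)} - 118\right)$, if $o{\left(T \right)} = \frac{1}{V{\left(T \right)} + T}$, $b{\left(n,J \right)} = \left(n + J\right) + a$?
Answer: $\frac{659577}{130} \approx 5073.7$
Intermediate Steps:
$a = -16$ ($a = \left(-4\right) 4 = -16$)
$V{\left(X \right)} = X^{3}$
$b{\left(n,J \right)} = -16 + J + n$ ($b{\left(n,J \right)} = \left(n + J\right) - 16 = \left(J + n\right) - 16 = -16 + J + n$)
$o{\left(T \right)} = \frac{1}{T + T^{3}}$ ($o{\left(T \right)} = \frac{1}{T^{3} + T} = \frac{1}{T + T^{3}}$)
$b{\left(-20,-7 \right)} \left(o{\left(5 \right)} - 118\right) = \left(-16 - 7 - 20\right) \left(\frac{1}{5 + 5^{3}} - 118\right) = - 43 \left(\frac{1}{5 + 125} - 118\right) = - 43 \left(\frac{1}{130} - 118\right) = \left(-43\right) \left(- \frac{15339}{130}\right) = \frac{659577}{130}$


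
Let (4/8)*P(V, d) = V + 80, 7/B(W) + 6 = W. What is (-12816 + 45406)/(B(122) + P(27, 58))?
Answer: 3780440/24831 ≈ 152.25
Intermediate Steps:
B(W) = 7/(-6 + W)
P(V, d) = 160 + 2*V (P(V, d) = 2*(V + 80) = 2*(80 + V) = 160 + 2*V)
(-12816 + 45406)/(B(122) + P(27, 58)) = (-12816 + 45406)/(7/(-6 + 122) + (160 + 2*27)) = 32590/(7/116 + (160 + 54)) = 32590/(7*(1/116) + 214) = 32590/(7/116 + 214) = 32590/(24831/116) = 32590*(116/24831) = 3780440/24831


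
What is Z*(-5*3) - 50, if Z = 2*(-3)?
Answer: 40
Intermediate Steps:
Z = -6
Z*(-5*3) - 50 = -(-30)*3 - 50 = -6*(-15) - 50 = 90 - 50 = 40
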